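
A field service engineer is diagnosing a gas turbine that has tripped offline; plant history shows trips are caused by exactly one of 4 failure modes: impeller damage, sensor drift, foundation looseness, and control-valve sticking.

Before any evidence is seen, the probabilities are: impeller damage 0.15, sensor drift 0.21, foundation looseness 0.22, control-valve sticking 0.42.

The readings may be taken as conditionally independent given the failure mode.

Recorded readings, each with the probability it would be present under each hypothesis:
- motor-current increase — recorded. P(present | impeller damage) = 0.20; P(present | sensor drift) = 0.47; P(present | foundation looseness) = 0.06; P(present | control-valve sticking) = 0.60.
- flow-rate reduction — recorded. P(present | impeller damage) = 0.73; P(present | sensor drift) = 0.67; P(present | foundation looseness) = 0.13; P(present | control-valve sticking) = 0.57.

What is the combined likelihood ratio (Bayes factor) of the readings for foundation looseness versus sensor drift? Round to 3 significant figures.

Joint likelihood of the reading pattern under each hypothesis:
  foundation looseness: 0.06 × 0.13 = 0.0078
  sensor drift: 0.47 × 0.67 = 0.3149
Bayes factor = 0.0078 / 0.3149 ≈ 0.0248

0.0248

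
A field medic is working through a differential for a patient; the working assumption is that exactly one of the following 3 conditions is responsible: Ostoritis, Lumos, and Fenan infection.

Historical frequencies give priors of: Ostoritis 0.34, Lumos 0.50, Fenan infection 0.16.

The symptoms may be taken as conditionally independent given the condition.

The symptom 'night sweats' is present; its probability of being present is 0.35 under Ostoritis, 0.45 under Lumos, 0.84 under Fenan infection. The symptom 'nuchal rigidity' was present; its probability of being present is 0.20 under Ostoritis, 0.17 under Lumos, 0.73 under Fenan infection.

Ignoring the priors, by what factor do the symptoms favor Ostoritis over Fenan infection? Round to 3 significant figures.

0.114

Take the product of per-symptom likelihoods under each hypothesis, then divide.
  Ostoritis: 0.35 × 0.20 = 0.07
  Fenan infection: 0.84 × 0.73 = 0.6132
Bayes factor = 0.07 / 0.6132 ≈ 0.114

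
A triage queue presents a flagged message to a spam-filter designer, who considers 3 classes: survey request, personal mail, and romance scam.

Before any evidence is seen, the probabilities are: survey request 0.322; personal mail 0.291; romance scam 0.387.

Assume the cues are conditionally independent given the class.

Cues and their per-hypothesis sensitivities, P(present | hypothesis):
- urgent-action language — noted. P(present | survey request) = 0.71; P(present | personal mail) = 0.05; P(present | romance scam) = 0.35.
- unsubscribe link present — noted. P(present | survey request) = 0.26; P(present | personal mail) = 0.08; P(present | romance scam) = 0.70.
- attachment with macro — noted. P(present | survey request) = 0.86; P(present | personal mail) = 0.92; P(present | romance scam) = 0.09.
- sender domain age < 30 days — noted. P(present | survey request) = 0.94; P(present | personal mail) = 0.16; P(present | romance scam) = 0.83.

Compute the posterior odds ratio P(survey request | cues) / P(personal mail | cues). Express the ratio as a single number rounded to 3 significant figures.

Unnormalized posterior weight (prior times the cue likelihoods) for each of the two hypotheses:
  survey request: 0.322 × 0.71 × 0.26 × 0.86 × 0.94 = 0.048052
  personal mail: 0.291 × 0.05 × 0.08 × 0.92 × 0.16 = 0.00017134
Posterior odds = 0.048052 / 0.00017134 ≈ 280.

280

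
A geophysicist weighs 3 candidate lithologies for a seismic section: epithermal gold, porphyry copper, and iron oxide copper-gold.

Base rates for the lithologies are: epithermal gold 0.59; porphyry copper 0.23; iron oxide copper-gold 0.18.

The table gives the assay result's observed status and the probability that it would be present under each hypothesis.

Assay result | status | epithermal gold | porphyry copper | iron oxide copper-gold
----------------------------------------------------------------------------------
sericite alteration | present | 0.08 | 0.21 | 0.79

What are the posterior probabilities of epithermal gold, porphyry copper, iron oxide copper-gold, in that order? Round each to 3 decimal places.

0.199, 0.203, 0.598

Multiply each prior by the likelihood of the assay result:
  epithermal gold: 0.59 × 0.08 = 0.0472
  porphyry copper: 0.23 × 0.21 = 0.0483
  iron oxide copper-gold: 0.18 × 0.79 = 0.1422
The unnormalized weights sum to 0.2377.
P(epithermal gold | evidence) = 0.0472 / 0.2377 ≈ 0.199
P(porphyry copper | evidence) = 0.0483 / 0.2377 ≈ 0.203
P(iron oxide copper-gold | evidence) = 0.1422 / 0.2377 ≈ 0.598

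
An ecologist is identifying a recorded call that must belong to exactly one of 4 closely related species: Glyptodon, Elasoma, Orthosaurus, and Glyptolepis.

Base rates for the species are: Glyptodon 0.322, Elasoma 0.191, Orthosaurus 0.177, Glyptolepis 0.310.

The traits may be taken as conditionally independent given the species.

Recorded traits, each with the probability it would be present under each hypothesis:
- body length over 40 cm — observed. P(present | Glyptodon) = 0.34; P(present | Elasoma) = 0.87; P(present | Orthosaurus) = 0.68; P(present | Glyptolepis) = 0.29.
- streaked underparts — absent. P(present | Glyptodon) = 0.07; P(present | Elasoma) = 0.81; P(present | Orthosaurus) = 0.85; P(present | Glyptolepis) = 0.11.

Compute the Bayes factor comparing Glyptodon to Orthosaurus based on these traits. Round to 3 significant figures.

3.10

The Bayes factor is the ratio of the joint likelihoods of the trait pattern under the two hypotheses (using 1 − P(present | H) for each absent trait).
  Glyptodon: 0.34 × (1 − 0.07) = 0.3162
  Orthosaurus: 0.68 × (1 − 0.85) = 0.102
Bayes factor = 0.3162 / 0.102 ≈ 3.10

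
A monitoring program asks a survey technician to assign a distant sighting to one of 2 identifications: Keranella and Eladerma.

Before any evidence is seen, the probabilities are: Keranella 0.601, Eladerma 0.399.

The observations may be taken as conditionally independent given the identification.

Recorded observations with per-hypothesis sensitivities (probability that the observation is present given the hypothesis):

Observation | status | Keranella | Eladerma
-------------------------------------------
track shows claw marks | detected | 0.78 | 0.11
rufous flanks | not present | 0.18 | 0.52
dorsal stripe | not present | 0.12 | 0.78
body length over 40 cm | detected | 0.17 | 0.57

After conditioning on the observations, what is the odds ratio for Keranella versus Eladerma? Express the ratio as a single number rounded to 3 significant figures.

The normalizing constant cancels in an odds ratio, so compute prior × likelihood for the two hypotheses only (using 1 − P(present | H) for each absent observation):
  Keranella: 0.601 × 0.78 × (1 − 0.18) × (1 − 0.12) × 0.17 = 0.057506
  Eladerma: 0.399 × 0.11 × (1 − 0.52) × (1 − 0.78) × 0.57 = 0.0026418
Posterior odds = 0.057506 / 0.0026418 ≈ 21.8.

21.8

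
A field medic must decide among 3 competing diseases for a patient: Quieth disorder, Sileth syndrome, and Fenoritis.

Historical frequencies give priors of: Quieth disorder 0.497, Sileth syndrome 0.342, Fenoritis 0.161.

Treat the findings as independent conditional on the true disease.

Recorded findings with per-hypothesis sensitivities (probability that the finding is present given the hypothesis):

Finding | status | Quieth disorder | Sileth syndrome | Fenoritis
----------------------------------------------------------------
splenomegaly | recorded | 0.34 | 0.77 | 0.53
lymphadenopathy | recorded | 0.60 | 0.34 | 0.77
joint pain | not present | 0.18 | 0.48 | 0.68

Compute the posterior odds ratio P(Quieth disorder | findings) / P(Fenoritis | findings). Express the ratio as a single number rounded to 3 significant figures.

Posterior odds equal prior odds times the likelihood ratio; only the two competing hypotheses matter (using 1 − P(present | H) for each absent finding).
  Quieth disorder: 0.497 × 0.34 × 0.60 × (1 − 0.18) = 0.083138
  Fenoritis: 0.161 × 0.53 × 0.77 × (1 − 0.68) = 0.021025
Odds(Quieth disorder : Fenoritis) = 0.083138 / 0.021025 ≈ 3.95.

3.95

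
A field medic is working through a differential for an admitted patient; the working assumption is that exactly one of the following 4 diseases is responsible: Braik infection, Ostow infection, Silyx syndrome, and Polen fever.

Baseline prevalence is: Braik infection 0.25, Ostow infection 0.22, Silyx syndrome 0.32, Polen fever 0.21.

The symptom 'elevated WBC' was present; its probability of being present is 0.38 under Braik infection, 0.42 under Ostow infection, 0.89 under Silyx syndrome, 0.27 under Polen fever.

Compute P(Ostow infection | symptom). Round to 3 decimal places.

0.175

For each hypothesis, the unnormalized posterior weight is prior × likelihood:
  Braik infection: 0.25 × 0.38 = 0.095
  Ostow infection: 0.22 × 0.42 = 0.0924
  Silyx syndrome: 0.32 × 0.89 = 0.2848
  Polen fever: 0.21 × 0.27 = 0.0567
The unnormalized weights sum to 0.5289.
P(Ostow infection | evidence) = 0.0924 / 0.5289 ≈ 0.175.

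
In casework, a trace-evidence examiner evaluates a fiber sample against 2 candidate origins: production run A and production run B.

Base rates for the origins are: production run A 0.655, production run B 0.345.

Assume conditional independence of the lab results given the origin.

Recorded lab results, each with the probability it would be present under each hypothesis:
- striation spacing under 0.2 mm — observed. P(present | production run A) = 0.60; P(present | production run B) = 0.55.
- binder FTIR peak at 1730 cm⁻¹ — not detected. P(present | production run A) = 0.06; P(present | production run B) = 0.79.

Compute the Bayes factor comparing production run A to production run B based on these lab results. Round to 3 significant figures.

Take the product of per-lab result likelihoods under each hypothesis (using 1 − P(present | H) for each absent lab result), then divide.
  production run A: 0.60 × (1 − 0.06) = 0.564
  production run B: 0.55 × (1 − 0.79) = 0.1155
Bayes factor = 0.564 / 0.1155 ≈ 4.88

4.88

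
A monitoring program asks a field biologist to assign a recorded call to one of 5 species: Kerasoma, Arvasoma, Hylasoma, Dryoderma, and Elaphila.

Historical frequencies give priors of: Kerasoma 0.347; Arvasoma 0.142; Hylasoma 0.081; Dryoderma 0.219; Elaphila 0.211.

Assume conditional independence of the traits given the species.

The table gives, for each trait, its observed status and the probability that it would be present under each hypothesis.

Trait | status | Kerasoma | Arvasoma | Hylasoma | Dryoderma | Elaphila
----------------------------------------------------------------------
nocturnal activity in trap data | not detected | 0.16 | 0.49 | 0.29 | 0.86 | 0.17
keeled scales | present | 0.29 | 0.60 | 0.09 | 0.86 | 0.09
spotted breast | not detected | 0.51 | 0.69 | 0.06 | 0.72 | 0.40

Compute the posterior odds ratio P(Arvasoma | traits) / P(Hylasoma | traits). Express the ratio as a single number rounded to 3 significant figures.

2.77

Posterior odds equal prior odds times the likelihood ratio; only the two competing hypotheses matter (using 1 − P(present | H) for each absent trait).
  Arvasoma: 0.142 × (1 − 0.49) × 0.60 × (1 − 0.69) = 0.01347
  Hylasoma: 0.081 × (1 − 0.29) × 0.09 × (1 − 0.06) = 0.0048653
Posterior odds = 0.01347 / 0.0048653 ≈ 2.77.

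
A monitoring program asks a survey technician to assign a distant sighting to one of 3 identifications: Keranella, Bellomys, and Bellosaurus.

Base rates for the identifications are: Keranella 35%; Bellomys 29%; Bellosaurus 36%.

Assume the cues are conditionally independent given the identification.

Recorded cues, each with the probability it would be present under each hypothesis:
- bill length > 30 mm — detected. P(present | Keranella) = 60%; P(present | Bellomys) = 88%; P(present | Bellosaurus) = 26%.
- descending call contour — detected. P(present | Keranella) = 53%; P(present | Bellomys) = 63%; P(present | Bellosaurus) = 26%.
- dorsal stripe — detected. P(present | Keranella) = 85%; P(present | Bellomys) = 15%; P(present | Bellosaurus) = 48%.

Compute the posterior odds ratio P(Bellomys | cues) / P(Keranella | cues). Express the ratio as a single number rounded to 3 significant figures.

0.255

The normalizing constant cancels in an odds ratio, so compute prior × likelihood for the two hypotheses only:
  Bellomys: 0.29 × 0.88 × 0.63 × 0.15 = 0.024116
  Keranella: 0.35 × 0.60 × 0.53 × 0.85 = 0.094605
Odds(Bellomys : Keranella) = 0.024116 / 0.094605 ≈ 0.255.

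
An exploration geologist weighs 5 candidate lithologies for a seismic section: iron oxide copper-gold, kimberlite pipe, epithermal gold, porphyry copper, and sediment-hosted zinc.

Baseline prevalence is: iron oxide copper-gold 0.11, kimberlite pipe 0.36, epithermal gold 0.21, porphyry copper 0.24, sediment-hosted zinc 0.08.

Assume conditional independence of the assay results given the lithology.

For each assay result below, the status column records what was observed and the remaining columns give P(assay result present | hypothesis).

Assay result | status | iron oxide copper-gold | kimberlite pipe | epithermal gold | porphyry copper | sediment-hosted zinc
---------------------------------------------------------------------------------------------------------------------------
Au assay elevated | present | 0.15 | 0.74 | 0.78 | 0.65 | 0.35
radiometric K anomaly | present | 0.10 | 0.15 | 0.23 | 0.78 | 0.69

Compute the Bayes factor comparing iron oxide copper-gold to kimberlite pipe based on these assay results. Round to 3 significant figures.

Take the product of per-assay result likelihoods under each hypothesis, then divide.
  iron oxide copper-gold: 0.15 × 0.10 = 0.015
  kimberlite pipe: 0.74 × 0.15 = 0.111
Bayes factor = 0.015 / 0.111 ≈ 0.135

0.135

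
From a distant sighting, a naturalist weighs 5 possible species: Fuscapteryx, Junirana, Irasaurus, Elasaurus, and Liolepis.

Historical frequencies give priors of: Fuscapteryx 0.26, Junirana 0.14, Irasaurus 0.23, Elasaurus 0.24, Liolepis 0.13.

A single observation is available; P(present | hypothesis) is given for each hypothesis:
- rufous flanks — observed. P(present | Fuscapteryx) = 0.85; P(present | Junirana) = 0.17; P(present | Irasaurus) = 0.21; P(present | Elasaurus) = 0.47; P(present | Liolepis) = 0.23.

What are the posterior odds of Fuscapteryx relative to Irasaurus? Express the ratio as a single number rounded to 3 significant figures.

Unnormalized posterior weight (prior times the observation likelihood) for each of the two hypotheses:
  Fuscapteryx: 0.26 × 0.85 = 0.221
  Irasaurus: 0.23 × 0.21 = 0.0483
Odds(Fuscapteryx : Irasaurus) = 0.221 / 0.0483 ≈ 4.58.

4.58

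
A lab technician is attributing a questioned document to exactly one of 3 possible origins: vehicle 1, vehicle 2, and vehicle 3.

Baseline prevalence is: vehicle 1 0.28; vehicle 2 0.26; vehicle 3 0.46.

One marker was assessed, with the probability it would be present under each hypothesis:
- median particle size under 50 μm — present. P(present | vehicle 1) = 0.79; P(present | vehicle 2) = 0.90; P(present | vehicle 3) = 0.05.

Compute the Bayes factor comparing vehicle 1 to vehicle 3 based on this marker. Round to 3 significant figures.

Likelihood of this marker under each hypothesis:
  vehicle 1: 0.79
  vehicle 3: 0.05
Bayes factor = 0.79 / 0.05 ≈ 15.8

15.8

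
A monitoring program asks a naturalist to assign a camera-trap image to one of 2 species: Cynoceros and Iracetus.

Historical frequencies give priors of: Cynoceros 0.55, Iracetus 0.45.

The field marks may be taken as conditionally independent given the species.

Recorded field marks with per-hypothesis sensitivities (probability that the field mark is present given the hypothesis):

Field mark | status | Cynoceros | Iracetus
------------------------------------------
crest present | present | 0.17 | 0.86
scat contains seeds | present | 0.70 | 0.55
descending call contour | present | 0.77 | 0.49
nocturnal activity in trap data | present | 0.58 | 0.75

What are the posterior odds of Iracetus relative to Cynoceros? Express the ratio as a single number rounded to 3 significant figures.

The normalizing constant cancels in an odds ratio, so compute prior × likelihood for the two hypotheses only:
  Iracetus: 0.45 × 0.86 × 0.55 × 0.49 × 0.75 = 0.078222
  Cynoceros: 0.55 × 0.17 × 0.70 × 0.77 × 0.58 = 0.02923
Posterior odds = 0.078222 / 0.02923 ≈ 2.68.

2.68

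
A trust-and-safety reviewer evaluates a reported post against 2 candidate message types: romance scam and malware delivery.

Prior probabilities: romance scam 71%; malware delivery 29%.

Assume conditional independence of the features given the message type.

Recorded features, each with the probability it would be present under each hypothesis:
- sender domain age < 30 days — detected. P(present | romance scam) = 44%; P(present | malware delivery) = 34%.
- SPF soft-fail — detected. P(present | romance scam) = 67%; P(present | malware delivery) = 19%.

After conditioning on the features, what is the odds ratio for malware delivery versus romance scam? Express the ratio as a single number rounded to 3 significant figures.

Unnormalized posterior weight (prior times the feature likelihoods) for each of the two hypotheses:
  malware delivery: 0.29 × 0.34 × 0.19 = 0.018734
  romance scam: 0.71 × 0.44 × 0.67 = 0.20931
Odds(malware delivery : romance scam) = 0.018734 / 0.20931 ≈ 0.0895.

0.0895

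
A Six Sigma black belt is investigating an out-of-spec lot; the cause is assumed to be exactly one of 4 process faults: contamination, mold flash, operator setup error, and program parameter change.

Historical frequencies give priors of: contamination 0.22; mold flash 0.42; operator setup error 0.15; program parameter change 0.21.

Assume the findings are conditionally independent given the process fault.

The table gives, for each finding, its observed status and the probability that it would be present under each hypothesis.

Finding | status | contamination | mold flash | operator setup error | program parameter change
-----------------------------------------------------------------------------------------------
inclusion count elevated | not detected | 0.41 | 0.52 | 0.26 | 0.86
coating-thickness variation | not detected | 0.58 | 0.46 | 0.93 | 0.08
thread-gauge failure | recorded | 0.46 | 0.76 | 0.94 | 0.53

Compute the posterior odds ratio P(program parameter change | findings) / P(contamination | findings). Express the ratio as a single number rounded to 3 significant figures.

Posterior odds equal prior odds times the likelihood ratio; only the two competing hypotheses matter (using 1 − P(present | H) for each absent finding).
  program parameter change: 0.21 × (1 − 0.86) × (1 − 0.08) × 0.53 = 0.014335
  contamination: 0.22 × (1 − 0.41) × (1 − 0.58) × 0.46 = 0.025077
Odds(program parameter change : contamination) = 0.014335 / 0.025077 ≈ 0.572.

0.572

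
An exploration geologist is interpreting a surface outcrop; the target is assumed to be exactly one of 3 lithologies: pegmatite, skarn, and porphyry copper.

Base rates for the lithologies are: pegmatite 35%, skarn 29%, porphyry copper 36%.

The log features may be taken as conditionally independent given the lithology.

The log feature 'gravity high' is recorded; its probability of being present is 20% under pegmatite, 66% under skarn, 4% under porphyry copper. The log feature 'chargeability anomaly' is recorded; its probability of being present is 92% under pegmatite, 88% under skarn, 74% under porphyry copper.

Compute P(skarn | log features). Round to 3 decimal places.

0.692

Multiply each prior by the joint likelihood of the log feature pattern:
  pegmatite: 0.35 × 0.20 × 0.92 = 0.0644
  skarn: 0.29 × 0.66 × 0.88 = 0.16843
  porphyry copper: 0.36 × 0.04 × 0.74 = 0.010656
Normalizing constant Z = 0.0644 + 0.16843 + 0.010656 = 0.24349.
P(skarn | evidence) = 0.16843 / 0.24349 ≈ 0.692.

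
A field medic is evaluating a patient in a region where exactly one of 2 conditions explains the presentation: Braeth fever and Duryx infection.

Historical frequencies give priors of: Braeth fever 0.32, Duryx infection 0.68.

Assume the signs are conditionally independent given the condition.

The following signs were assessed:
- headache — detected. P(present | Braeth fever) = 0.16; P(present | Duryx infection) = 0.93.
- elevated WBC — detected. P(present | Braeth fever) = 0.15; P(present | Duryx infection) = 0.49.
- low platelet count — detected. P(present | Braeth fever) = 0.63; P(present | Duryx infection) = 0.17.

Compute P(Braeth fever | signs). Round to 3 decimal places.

Multiply each prior by the joint likelihood of the sign pattern:
  Braeth fever: 0.32 × 0.16 × 0.15 × 0.63 = 0.0048384
  Duryx infection: 0.68 × 0.93 × 0.49 × 0.17 = 0.052679
The unnormalized weights sum to 0.057517.
P(Braeth fever | evidence) = 0.0048384 / 0.057517 ≈ 0.084.

0.084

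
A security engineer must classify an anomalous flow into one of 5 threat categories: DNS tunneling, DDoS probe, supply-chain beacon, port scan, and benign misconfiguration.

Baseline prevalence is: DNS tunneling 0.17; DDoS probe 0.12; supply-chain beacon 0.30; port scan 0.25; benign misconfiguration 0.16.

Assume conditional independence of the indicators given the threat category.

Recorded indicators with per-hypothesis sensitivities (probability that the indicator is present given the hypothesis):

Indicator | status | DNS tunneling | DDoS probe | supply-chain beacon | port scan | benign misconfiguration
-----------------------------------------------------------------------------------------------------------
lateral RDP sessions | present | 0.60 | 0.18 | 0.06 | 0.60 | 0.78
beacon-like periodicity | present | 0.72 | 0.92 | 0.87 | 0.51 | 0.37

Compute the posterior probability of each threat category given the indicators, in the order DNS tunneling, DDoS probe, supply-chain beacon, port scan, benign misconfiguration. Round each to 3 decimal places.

Multiply each prior by the joint likelihood of the indicator pattern:
  DNS tunneling: 0.17 × 0.60 × 0.72 = 0.07344
  DDoS probe: 0.12 × 0.18 × 0.92 = 0.019872
  supply-chain beacon: 0.30 × 0.06 × 0.87 = 0.01566
  port scan: 0.25 × 0.60 × 0.51 = 0.0765
  benign misconfiguration: 0.16 × 0.78 × 0.37 = 0.046176
Marginal likelihood of the evidence = 0.23165.
P(DNS tunneling | evidence) = 0.07344 / 0.23165 ≈ 0.317
P(DDoS probe | evidence) = 0.019872 / 0.23165 ≈ 0.086
P(supply-chain beacon | evidence) = 0.01566 / 0.23165 ≈ 0.068
P(port scan | evidence) = 0.0765 / 0.23165 ≈ 0.330
P(benign misconfiguration | evidence) = 0.046176 / 0.23165 ≈ 0.199

0.317, 0.086, 0.068, 0.330, 0.199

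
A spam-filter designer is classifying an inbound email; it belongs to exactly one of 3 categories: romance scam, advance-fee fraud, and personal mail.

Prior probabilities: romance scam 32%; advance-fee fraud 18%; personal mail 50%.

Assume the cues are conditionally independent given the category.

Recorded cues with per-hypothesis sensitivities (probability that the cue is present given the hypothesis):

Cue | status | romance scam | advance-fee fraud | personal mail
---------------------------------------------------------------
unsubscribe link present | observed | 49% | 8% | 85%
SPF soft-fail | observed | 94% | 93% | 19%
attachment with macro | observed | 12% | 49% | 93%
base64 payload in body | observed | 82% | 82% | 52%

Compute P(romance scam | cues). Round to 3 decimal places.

0.246

By Bayes' rule with conditional independence, the unnormalized weight for each hypothesis is prior × ∏ likelihoods:
  romance scam: 0.32 × 0.49 × 0.94 × 0.12 × 0.82 = 0.014503
  advance-fee fraud: 0.18 × 0.08 × 0.93 × 0.49 × 0.82 = 0.0053809
  personal mail: 0.50 × 0.85 × 0.19 × 0.93 × 0.52 = 0.039051
Marginal likelihood of the evidence = 0.058935.
P(romance scam | evidence) = 0.014503 / 0.058935 ≈ 0.246.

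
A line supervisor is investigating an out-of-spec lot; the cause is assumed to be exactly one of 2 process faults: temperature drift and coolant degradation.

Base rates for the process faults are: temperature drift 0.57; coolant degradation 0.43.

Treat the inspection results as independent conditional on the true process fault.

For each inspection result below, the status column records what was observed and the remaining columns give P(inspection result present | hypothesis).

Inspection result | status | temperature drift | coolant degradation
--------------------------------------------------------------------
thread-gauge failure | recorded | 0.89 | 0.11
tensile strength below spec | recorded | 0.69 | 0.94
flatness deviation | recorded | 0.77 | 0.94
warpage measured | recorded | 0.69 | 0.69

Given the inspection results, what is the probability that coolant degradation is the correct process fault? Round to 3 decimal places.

0.134

Multiply each prior by the joint likelihood of the inspection result pattern:
  temperature drift: 0.57 × 0.89 × 0.69 × 0.77 × 0.69 = 0.18597
  coolant degradation: 0.43 × 0.11 × 0.94 × 0.94 × 0.69 = 0.028838
Normalizing constant Z = 0.18597 + 0.028838 = 0.21481.
P(coolant degradation | evidence) = 0.028838 / 0.21481 ≈ 0.134.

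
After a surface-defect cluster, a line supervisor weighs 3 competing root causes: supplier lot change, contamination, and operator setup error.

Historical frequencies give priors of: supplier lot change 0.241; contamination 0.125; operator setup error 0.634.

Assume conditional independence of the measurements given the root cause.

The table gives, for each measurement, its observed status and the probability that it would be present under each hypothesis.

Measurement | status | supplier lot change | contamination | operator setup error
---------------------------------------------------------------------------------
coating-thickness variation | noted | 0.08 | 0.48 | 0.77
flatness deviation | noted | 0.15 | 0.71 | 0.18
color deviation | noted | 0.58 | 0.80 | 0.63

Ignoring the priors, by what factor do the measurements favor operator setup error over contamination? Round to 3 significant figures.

0.320

The Bayes factor is the ratio of the joint likelihoods of the measurement pattern under the two hypotheses.
  operator setup error: 0.77 × 0.18 × 0.63 = 0.087318
  contamination: 0.48 × 0.71 × 0.80 = 0.27264
Bayes factor = 0.087318 / 0.27264 ≈ 0.320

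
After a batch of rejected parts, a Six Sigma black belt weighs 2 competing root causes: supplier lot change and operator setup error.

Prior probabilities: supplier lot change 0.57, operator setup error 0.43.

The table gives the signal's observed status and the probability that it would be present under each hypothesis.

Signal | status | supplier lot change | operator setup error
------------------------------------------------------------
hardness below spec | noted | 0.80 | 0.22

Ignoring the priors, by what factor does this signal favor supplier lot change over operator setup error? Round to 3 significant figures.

Likelihood of this signal under each hypothesis:
  supplier lot change: 0.8
  operator setup error: 0.22
Bayes factor = 0.8 / 0.22 ≈ 3.64

3.64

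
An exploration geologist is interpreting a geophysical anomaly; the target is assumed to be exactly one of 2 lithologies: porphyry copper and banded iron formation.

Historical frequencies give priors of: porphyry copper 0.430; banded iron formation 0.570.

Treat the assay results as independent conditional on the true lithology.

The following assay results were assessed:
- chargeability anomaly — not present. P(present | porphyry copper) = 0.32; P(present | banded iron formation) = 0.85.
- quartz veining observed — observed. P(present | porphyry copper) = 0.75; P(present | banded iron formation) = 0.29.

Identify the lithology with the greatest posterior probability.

Multiply each prior by the joint likelihood of the assay result pattern (using 1 − P(present | H) for each absent assay result):
  porphyry copper: 0.430 × (1 − 0.32) × 0.75 = 0.2193
  banded iron formation: 0.570 × (1 − 0.85) × 0.29 = 0.024795
Marginal likelihood of the evidence = 0.2441.
P(porphyry copper | evidence) ≈ 0.2193 / 0.2441 ≈ 0.898
P(banded iron formation | evidence) ≈ 0.024795 / 0.2441 ≈ 0.102
The largest is 0.898, so porphyry copper is most probable.

porphyry copper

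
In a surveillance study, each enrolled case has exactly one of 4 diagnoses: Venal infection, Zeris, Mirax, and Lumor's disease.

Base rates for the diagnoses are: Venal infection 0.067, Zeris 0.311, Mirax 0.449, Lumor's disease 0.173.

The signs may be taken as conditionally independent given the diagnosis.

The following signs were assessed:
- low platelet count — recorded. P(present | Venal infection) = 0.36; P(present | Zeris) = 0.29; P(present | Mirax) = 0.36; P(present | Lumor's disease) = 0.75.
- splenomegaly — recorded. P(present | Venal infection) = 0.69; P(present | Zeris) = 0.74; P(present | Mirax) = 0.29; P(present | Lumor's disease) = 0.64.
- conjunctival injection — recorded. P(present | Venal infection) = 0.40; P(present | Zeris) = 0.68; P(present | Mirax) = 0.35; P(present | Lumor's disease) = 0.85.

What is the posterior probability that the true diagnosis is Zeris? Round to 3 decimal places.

For each hypothesis, the unnormalized posterior weight is prior × product of the sign likelihoods:
  Venal infection: 0.067 × 0.36 × 0.69 × 0.40 = 0.0066571
  Zeris: 0.311 × 0.29 × 0.74 × 0.68 = 0.045384
  Mirax: 0.449 × 0.36 × 0.29 × 0.35 = 0.016406
  Lumor's disease: 0.173 × 0.75 × 0.64 × 0.85 = 0.070584
Marginal likelihood of the evidence = 0.13903.
P(Zeris | evidence) = 0.045384 / 0.13903 ≈ 0.326.

0.326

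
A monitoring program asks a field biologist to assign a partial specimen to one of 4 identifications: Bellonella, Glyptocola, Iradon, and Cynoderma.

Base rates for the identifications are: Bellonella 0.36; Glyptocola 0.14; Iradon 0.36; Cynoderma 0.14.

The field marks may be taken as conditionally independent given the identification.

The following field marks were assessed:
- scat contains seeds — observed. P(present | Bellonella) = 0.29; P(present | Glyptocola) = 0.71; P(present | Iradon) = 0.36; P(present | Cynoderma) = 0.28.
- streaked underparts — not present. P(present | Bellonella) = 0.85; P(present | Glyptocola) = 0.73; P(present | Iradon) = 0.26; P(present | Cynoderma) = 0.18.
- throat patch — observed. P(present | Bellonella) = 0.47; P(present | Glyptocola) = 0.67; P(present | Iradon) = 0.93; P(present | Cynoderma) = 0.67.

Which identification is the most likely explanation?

Iradon

Multiply each prior by the joint likelihood of the field mark pattern (using 1 − P(present | H) for each absent field mark):
  Bellonella: 0.36 × 0.29 × (1 − 0.85) × 0.47 = 0.0073602
  Glyptocola: 0.14 × 0.71 × (1 − 0.73) × 0.67 = 0.017981
  Iradon: 0.36 × 0.36 × (1 − 0.26) × 0.93 = 0.089191
  Cynoderma: 0.14 × 0.28 × (1 − 0.18) × 0.67 = 0.021536
Normalizing constant Z = 0.0073602 + 0.017981 + 0.089191 + 0.021536 = 0.13607.
P(Bellonella | evidence) ≈ 0.0073602 / 0.13607 ≈ 0.054
P(Glyptocola | evidence) ≈ 0.017981 / 0.13607 ≈ 0.132
P(Iradon | evidence) ≈ 0.089191 / 0.13607 ≈ 0.655
P(Cynoderma | evidence) ≈ 0.021536 / 0.13607 ≈ 0.158
The largest is 0.655, so Iradon is most probable.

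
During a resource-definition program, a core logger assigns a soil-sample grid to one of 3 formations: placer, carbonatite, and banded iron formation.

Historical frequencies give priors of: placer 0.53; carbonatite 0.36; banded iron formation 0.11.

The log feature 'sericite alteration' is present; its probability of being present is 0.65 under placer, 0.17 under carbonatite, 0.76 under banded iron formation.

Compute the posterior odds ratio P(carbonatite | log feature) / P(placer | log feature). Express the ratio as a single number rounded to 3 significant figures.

The normalizing constant cancels in an odds ratio, so compute prior × likelihood for the two hypotheses only:
  carbonatite: 0.36 × 0.17 = 0.0612
  placer: 0.53 × 0.65 = 0.3445
Posterior odds = 0.0612 / 0.3445 ≈ 0.178.

0.178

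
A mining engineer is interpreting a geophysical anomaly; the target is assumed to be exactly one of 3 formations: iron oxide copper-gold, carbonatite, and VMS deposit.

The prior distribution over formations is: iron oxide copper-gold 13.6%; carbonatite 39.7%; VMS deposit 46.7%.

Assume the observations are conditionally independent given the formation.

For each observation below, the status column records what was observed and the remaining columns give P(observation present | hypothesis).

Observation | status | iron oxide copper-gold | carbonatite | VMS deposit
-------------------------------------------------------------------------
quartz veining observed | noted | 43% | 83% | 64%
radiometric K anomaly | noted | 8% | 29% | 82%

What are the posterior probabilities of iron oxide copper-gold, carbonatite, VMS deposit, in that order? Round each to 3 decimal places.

By Bayes' rule with conditional independence, the unnormalized weight for each hypothesis is prior × ∏ likelihoods:
  iron oxide copper-gold: 0.136 × 0.43 × 0.08 = 0.0046784
  carbonatite: 0.397 × 0.83 × 0.29 = 0.095558
  VMS deposit: 0.467 × 0.64 × 0.82 = 0.24508
The unnormalized weights sum to 0.34532.
P(iron oxide copper-gold | evidence) = 0.0046784 / 0.34532 ≈ 0.014
P(carbonatite | evidence) = 0.095558 / 0.34532 ≈ 0.277
P(VMS deposit | evidence) = 0.24508 / 0.34532 ≈ 0.710

0.014, 0.277, 0.710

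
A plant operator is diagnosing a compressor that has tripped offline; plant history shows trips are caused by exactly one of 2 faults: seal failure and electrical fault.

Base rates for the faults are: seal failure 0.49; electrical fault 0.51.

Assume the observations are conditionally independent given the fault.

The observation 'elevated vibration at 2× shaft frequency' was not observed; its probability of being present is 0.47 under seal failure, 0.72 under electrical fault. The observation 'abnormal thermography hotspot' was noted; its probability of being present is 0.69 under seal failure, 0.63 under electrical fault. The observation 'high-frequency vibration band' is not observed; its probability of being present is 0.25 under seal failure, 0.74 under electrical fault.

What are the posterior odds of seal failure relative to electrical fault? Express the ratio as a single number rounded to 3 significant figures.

The normalizing constant cancels in an odds ratio, so compute prior × likelihood for the two hypotheses only (using 1 − P(present | H) for each absent observation):
  seal failure: 0.49 × (1 − 0.47) × 0.69 × (1 − 0.25) = 0.13439
  electrical fault: 0.51 × (1 − 0.72) × 0.63 × (1 − 0.74) = 0.023391
Odds(seal failure : electrical fault) = 0.13439 / 0.023391 ≈ 5.75.

5.75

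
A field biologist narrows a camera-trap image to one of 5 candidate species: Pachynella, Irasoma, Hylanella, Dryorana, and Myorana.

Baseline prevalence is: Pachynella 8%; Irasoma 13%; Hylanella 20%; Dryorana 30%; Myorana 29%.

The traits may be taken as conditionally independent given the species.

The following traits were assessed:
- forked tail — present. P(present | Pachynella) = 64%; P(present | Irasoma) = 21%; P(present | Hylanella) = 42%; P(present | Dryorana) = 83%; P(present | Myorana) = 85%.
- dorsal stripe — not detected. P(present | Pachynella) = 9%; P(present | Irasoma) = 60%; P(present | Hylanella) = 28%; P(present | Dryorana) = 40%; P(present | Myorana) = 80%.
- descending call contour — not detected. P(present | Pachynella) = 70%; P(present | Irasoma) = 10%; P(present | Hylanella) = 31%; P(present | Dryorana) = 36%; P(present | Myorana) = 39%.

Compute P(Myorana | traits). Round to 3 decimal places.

0.157

For each hypothesis, the unnormalized posterior weight is prior × product of the trait likelihoods (using 1 − P(present | H) for each absent trait):
  Pachynella: 0.08 × 0.64 × (1 − 0.09) × (1 − 0.70) = 0.013978
  Irasoma: 0.13 × 0.21 × (1 − 0.60) × (1 − 0.10) = 0.009828
  Hylanella: 0.20 × 0.42 × (1 − 0.28) × (1 − 0.31) = 0.041731
  Dryorana: 0.30 × 0.83 × (1 − 0.40) × (1 − 0.36) = 0.095616
  Myorana: 0.29 × 0.85 × (1 − 0.80) × (1 − 0.39) = 0.030073
The unnormalized weights sum to 0.19123.
P(Myorana | evidence) = 0.030073 / 0.19123 ≈ 0.157.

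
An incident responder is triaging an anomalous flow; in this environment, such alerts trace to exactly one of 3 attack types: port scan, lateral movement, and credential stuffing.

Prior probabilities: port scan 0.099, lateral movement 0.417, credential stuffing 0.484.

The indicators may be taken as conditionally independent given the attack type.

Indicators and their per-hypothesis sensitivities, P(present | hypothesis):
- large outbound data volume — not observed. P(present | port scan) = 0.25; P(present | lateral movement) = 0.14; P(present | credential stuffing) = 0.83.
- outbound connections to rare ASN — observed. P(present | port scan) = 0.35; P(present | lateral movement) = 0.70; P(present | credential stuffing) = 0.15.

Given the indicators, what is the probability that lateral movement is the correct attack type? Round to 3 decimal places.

By Bayes' rule with conditional independence, the unnormalized weight for each hypothesis is prior × ∏ likelihoods (using 1 − P(present | H) for each absent indicator):
  port scan: 0.099 × (1 − 0.25) × 0.35 = 0.025988
  lateral movement: 0.417 × (1 − 0.14) × 0.70 = 0.25103
  credential stuffing: 0.484 × (1 − 0.83) × 0.15 = 0.012342
Marginal likelihood of the evidence = 0.28936.
P(lateral movement | evidence) = 0.25103 / 0.28936 ≈ 0.868.

0.868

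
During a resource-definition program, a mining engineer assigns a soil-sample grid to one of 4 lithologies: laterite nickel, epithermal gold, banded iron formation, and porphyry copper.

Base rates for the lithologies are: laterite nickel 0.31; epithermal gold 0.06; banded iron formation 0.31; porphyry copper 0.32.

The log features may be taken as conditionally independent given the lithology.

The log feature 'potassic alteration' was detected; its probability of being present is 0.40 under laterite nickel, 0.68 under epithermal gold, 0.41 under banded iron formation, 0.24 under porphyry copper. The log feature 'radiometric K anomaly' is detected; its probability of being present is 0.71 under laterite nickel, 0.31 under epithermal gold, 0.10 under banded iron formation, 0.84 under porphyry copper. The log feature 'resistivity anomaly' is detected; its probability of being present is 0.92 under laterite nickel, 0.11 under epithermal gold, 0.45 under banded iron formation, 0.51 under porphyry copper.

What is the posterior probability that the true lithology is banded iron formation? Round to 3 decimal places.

Multiply each prior by the joint likelihood of the log feature pattern:
  laterite nickel: 0.31 × 0.40 × 0.71 × 0.92 = 0.080997
  epithermal gold: 0.06 × 0.68 × 0.31 × 0.11 = 0.0013913
  banded iron formation: 0.31 × 0.41 × 0.10 × 0.45 = 0.0057195
  porphyry copper: 0.32 × 0.24 × 0.84 × 0.51 = 0.032901
The unnormalized weights sum to 0.12101.
P(banded iron formation | evidence) = 0.0057195 / 0.12101 ≈ 0.047.

0.047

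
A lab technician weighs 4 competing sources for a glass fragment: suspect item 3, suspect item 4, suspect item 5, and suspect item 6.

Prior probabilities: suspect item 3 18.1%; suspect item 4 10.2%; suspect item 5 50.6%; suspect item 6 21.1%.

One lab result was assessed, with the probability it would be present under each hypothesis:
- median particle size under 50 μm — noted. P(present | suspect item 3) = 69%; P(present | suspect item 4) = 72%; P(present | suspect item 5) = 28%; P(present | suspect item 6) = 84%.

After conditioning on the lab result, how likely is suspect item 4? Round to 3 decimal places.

By Bayes' rule, the unnormalized weight for each hypothesis is prior × likelihood:
  suspect item 3: 0.181 × 0.69 = 0.12489
  suspect item 4: 0.102 × 0.72 = 0.07344
  suspect item 5: 0.506 × 0.28 = 0.14168
  suspect item 6: 0.211 × 0.84 = 0.17724
The unnormalized weights sum to 0.51725.
P(suspect item 4 | evidence) = 0.07344 / 0.51725 ≈ 0.142.

0.142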